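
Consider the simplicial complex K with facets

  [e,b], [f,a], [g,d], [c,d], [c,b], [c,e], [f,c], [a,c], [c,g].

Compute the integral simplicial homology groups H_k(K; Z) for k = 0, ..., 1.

We work with the vertex ordering a < b < c < d < e < f < g. The simplices of K, each written with vertices in increasing order, are:

  0-simplices (7): a, b, c, d, e, f, g
  1-simplices (9): ac, af, bc, be, cd, ce, cf, cg, dg

Hence C_0 ≅ Z^7, C_1 ≅ Z^9.

The boundary map ∂_1: C_1 → C_0 maps an edge to its endpoints' difference, ∂[p,q] = q − p.
The resulting 7×9 matrix has rank 6, and its Smith normal form has invariant factors (1,1,1,1,1,1).

Now H_k = ker ∂_k / im ∂_{k+1}, so:

  H_0: rank C_0 − rank ∂_1 = 7 − 6 = 1, and the invariant factors of ∂_1 are all 1, so H_0 = Z.
  H_1: rank ker ∂_1 − rank ∂_2 = (9 − 6) − 0 = 3, and there is no ∂_2, so H_1 = Z^3.

As a check, the Euler characteristic is 7 − 9 = -2, which agrees with 1 − 3 = -2.
(K is a triangulation of a wedge of 3 circles.)

H_0 ≅ Z,  H_1 ≅ Z^3.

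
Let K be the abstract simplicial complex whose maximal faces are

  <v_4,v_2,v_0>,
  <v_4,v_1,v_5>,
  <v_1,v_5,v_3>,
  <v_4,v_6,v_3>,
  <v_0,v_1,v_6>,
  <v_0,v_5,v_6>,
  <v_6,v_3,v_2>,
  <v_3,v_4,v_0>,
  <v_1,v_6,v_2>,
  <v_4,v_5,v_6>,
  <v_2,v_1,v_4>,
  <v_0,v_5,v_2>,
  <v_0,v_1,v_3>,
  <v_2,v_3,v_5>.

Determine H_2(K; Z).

H_2 = Z.

Take the total order v_0 < v_1 < v_2 < v_3 < v_4 < v_5 < v_6 on the vertex set. Then K (dimension 2) consists of the simplices:

  0-simplices (7): [v_0], [v_1], [v_2], [v_3], [v_4], [v_5], [v_6]
  1-simplices (21): (21 of them)
  2-simplices (14): (14 of them)

Hence C_0 ≅ Z^7, C_1 ≅ Z^21, C_2 ≅ Z^14.

The boundary map ∂_1: C_1 → C_0 sends each edge [p,q] (with p < q) to q − p. For instance
  ∂[v_0,v_2] = [v_2] − [v_0].
The resulting 7×21 matrix has rank 6, and its Smith normal form has invariant factors (1,1,1,1,1,1).

∂_2: C_2 → C_1 maps a triangle to the signed sum of its edges. For instance
  ∂[v_0,v_1,v_6] = [v_1,v_6] − [v_0,v_6] + [v_0,v_1],
  ∂[v_1,v_3,v_5] = [v_3,v_5] − [v_1,v_5] + [v_1,v_3].
The resulting 21×14 matrix has rank 13, and its Smith normal form has invariant factors (1,1,1,1,1,1,1,1,1,1,1,1,1).

Reading off H_k = ker ∂_k / im ∂_{k+1}:

  H_2: rank ker ∂_2 − rank ∂_3 = (14 − 13) − 0 = 1, and there is no ∂_3, so H_2 ≅ Z.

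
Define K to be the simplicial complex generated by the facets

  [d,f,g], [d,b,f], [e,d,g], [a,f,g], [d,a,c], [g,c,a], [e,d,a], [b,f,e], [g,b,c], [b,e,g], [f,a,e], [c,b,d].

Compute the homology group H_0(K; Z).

H_0 = Z.

We work with the vertex ordering a < b < c < d < e < f < g. The simplices of K, each written with vertices in increasing order, are:

  0-simplices (7): a, b, c, d, e, f, g
  1-simplices (18): ac, ad, ae, af, ag, bc, bd, be, bf, bg, cd, cg, de, df, dg, ef, eg, fg
  2-simplices (12): acd, acg, ade, aef, afg, bcd, bcg, bdf, bef, beg, deg, dfg

giving chain groups C_0 ≅ Z^7, C_1 ≅ Z^18, C_2 ≅ Z^12.

Boundary ∂_1: C_1 → C_0 sends each edge [p,q] (with p < q) to q − p. For instance
  ∂df = f − d.
This gives a 7×18 integer matrix of rank 6; reducing to Smith normal form yields diagonal entries (1,1,1,1,1,1).

Boundary ∂_2: C_2 → C_1 sends each 2-simplex [p,q,r] to [q,r] − [p,r] + [p,q]. For instance
  ∂bcg = cg − bg + bc,
  ∂bdf = df − bf + bd.
As a 18×12 matrix over Z this has rank 12, with invariant factors (1,1,1,1,1,1,1,1,1,1,1,2).

From H_k ≅ ker(∂_k) / im(∂_{k+1}) we obtain:

  H_0: rank C_0 − rank ∂_1 = 7 − 6 = 1, and the invariant factors of ∂_1 are all 1, so H_0 ≅ Z.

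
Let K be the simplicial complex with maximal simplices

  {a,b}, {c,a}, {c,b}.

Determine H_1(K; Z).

Take the total order a < b < c on the vertex set. Then K (dimension 1) consists of the simplices:

  0-simplices (3): a, b, c
  1-simplices (3): ab, ac, bc

giving chain groups C_0 ≅ Z^3, C_1 ≅ Z^3.

The boundary map ∂_1: C_1 → C_0 is given by ∂[p,q] = [q] − [p].
As a 3×3 matrix over Z this has rank 2, with invariant factors (1,1).

Now H_k = ker ∂_k / im ∂_{k+1}, so:

  H_1: rank ker ∂_1 − rank ∂_2 = (3 − 2) − 0 = 1, and there is no ∂_2, so H_1 = Z.

H_1 = Z.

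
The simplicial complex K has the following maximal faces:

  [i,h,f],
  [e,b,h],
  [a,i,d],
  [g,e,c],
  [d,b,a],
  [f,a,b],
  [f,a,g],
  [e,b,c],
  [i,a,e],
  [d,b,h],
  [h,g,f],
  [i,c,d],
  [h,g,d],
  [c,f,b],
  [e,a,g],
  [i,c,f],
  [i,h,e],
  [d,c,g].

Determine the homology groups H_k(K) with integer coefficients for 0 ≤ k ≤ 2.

Fix the vertex order a < b < c < d < e < f < g < h < i and write every simplex with vertices in increasing order. Then dim K = 2 and the simplices of K are:

  0-simplices (9): a, b, c, d, e, f, g, h, i
  1-simplices (27): ab, ad, ae, af, ag, ai, bc, bd, be, bf, bh, cd, ce, cf, cg, ci, dg, dh, di, eg, eh, ei, fg, fh, fi, gh, hi
  2-simplices (18): abd, abf, adi, aeg, aei, afg, bce, bcf, bdh, beh, cdg, cdi, ceg, cfi, dgh, ehi, fgh, fhi

so the chain groups are C_0 ≅ Z^9, C_1 ≅ Z^27, C_2 ≅ Z^18.

The boundary map ∂_1: C_1 → C_0 maps an edge to its endpoints' difference, ∂[p,q] = q − p. For instance
  ∂bd = d − b.
This gives a 9×27 integer matrix of rank 8; reducing to Smith normal form yields diagonal entries (1,1,1,1,1,1,1,1).

Boundary ∂_2: C_2 → C_1 acts by ∂[p,q,r] = [q,r] − [p,r] + [p,q]. For instance
  ∂abd = bd − ad + ab,
  ∂bdh = dh − bh + bd.
The resulting 27×18 matrix has rank 17, and its Smith normal form has invariant factors (1,1,1,1,1,1,1,1,1,1,1,1,1,1,1,1,1).

Reading off H_k = ker ∂_k / im ∂_{k+1}:

  H_0: rank C_0 − rank ∂_1 = 9 − 8 = 1, and the invariant factors of ∂_1 are all 1, so H_0 = Z.
  H_1: rank ker ∂_1 − rank ∂_2 = (27 − 8) − 17 = 2, and the invariant factors of ∂_2 are all 1, so H_1 = Z^2.
  H_2: rank ker ∂_2 − rank ∂_3 = (18 − 17) − 0 = 1, and there is no ∂_3, so H_2 = Z.

(K is a triangulation of the torus T^2.)

H_0 = Z,  H_1 = Z^2,  H_2 = Z.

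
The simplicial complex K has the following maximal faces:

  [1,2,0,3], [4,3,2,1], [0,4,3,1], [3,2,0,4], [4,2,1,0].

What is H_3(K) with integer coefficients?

Fix the vertex order 0 < 1 < 2 < 3 < 4 and write every simplex with vertices in increasing order. Then dim K = 3 and the simplices of K are:

  0-simplices (5): [0], [1], [2], [3], [4]
  1-simplices (10): [0,1], [0,2], [0,3], [0,4], [1,2], [1,3], [1,4], [2,3], [2,4], [3,4]
  2-simplices (10): [0,1,2], [0,1,3], [0,1,4], [0,2,3], [0,2,4], [0,3,4], [1,2,3], [1,2,4], [1,3,4], [2,3,4]
  3-simplices (5): [0,1,2,3], [0,1,2,4], [0,1,3,4], [0,2,3,4], [1,2,3,4]

giving chain groups C_0 ≅ Z^5, C_1 ≅ Z^10, C_2 ≅ Z^10, C_3 ≅ Z^5.

The boundary map ∂_1: C_1 → C_0 is given by ∂[p,q] = [q] − [p]. For instance
  ∂[0,2] = [2] − [0].
As a 5×10 matrix over Z this has rank 4, with invariant factors (1,1,1,1).

∂_2: C_2 → C_1 maps a triangle to the signed sum of its edges. For instance
  ∂[0,3,4] = [3,4] − [0,4] + [0,3],
  ∂[0,2,4] = [2,4] − [0,4] + [0,2].
This gives a 10×10 integer matrix of rank 6; reducing to Smith normal form yields diagonal entries (1,1,1,1,1,1).

The boundary map ∂_3: C_3 → C_2 sends each 3-simplex σ to the alternating sum Σ_i (−1)^i (σ with its i-th vertex removed). For instance
  ∂[0,2,3,4] = [2,3,4] − [0,3,4] + [0,2,4] − [0,2,3],
  ∂[0,1,2,3] = [1,2,3] − [0,2,3] + [0,1,3] − [0,1,2].
This gives a 10×5 integer matrix of rank 4; reducing to Smith normal form yields diagonal entries (1,1,1,1).

Reading off H_k = ker ∂_k / im ∂_{k+1}:

  H_3: rank ker ∂_3 − rank ∂_4 = (5 − 4) − 0 = 1, and there is no ∂_4, so H_3 ≅ Z.

H_3 ≅ Z.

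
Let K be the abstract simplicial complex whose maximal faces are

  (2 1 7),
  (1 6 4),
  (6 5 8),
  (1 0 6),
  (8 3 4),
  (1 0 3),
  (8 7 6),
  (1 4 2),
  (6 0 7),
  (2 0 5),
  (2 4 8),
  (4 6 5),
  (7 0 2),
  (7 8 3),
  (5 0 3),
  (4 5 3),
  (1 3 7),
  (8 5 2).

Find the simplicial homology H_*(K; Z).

H_0 = Z,  H_1 = Z ⊕ Z/2,  H_2 = 0.

Fix the vertex order 0 < 1 < 2 < 3 < 4 < 5 < 6 < 7 < 8 and write every simplex with vertices in increasing order. Then dim K = 2 and the simplices of K are:

  0-simplices (9): [0], [1], [2], [3], [4], [5], [6], [7], [8]
  1-simplices (27): (27 of them)
  2-simplices (18): [0,1,3], [0,1,6], [0,2,5], [0,2,7], [0,3,5], [0,6,7], [1,2,4], [1,2,7], [1,3,7], [1,4,6], [2,4,8], [2,5,8], [3,4,5], [3,4,8], [3,7,8], [4,5,6], [5,6,8], [6,7,8]

so the chain groups are C_0 ≅ Z^9, C_1 ≅ Z^27, C_2 ≅ Z^18.

∂_1: C_1 → C_0 maps an edge to its endpoints' difference, ∂[p,q] = q − p. For instance
  ∂[3,7] = [7] − [3].
As a 9×27 matrix over Z this has rank 8, with invariant factors (1,1,1,1,1,1,1,1).

∂_2: C_2 → C_1 sends each 2-simplex [p,q,r] to [q,r] − [p,r] + [p,q]. For instance
  ∂[3,4,5] = [4,5] − [3,5] + [3,4],
  ∂[3,7,8] = [7,8] − [3,8] + [3,7].
The resulting 27×18 matrix has rank 18, and its Smith normal form has invariant factors (1,1,1,1,1,1,1,1,1,1,1,1,1,1,1,1,1,2).

Now H_k = ker ∂_k / im ∂_{k+1}, so:

  H_0: rank C_0 − rank ∂_1 = 9 − 8 = 1, and the invariant factors of ∂_1 are all 1, so H_0 ≅ Z.
  H_1: rank ker ∂_1 − rank ∂_2 = (27 − 8) − 18 = 1, and ∂_2 has invariant factor 2 > 1, so H_1 ≅ Z ⊕ Z/2.
  H_2: rank ker ∂_2 − rank ∂_3 = (18 − 18) − 0 = 0, and there is no ∂_3, so H_2 ≅ 0.

As a check, the Euler characteristic is 9 − 27 + 18 = 0, which agrees with 1 − 1 + 0 = 0.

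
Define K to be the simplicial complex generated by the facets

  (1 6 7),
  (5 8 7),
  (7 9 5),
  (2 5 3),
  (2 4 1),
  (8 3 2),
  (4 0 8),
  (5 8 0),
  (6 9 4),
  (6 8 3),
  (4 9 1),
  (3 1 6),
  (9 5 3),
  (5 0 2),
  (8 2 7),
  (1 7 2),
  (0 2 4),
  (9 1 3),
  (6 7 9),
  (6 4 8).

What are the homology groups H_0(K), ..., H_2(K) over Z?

H_0 ≅ Z,  H_1 ≅ Z ⊕ Z/2,  H_2 = 0.

Take the total order 0 < 1 < 2 < 3 < 4 < 5 < 6 < 7 < 8 < 9 on the vertex set. Then K (dimension 2) consists of the simplices:

  0-simplices (10): [0], [1], [2], [3], [4], [5], [6], [7], [8], [9]
  1-simplices (30): (30 of them)
  2-simplices (20): (20 of them)

giving chain groups C_0 ≅ Z^10, C_1 ≅ Z^30, C_2 ≅ Z^20.

Boundary ∂_1: C_1 → C_0 maps an edge to its endpoints' difference, ∂[p,q] = q − p. For instance
  ∂[1,3] = [3] − [1].
The resulting 10×30 matrix has rank 9, and its Smith normal form has invariant factors (1,1,1,1,1,1,1,1,1).

Boundary ∂_2: C_2 → C_1 acts by ∂[p,q,r] = [q,r] − [p,r] + [p,q]. For instance
  ∂[5,7,8] = [7,8] − [5,8] + [5,7],
  ∂[0,2,5] = [2,5] − [0,5] + [0,2].
As a 30×20 matrix over Z this has rank 20, with invariant factors (1,1,1,1,1,1,1,1,1,1,1,1,1,1,1,1,1,1,1,2).

Now H_k = ker ∂_k / im ∂_{k+1}, so:

  H_0: rank C_0 − rank ∂_1 = 10 − 9 = 1, and the invariant factors of ∂_1 are all 1, so H_0 = Z.
  H_1: rank ker ∂_1 − rank ∂_2 = (30 − 9) − 20 = 1, and ∂_2 has invariant factor 2 > 1, so H_1 = Z ⊕ Z/2.
  H_2: rank ker ∂_2 − rank ∂_3 = (20 − 20) − 0 = 0, and there is no ∂_3, so H_2 = 0.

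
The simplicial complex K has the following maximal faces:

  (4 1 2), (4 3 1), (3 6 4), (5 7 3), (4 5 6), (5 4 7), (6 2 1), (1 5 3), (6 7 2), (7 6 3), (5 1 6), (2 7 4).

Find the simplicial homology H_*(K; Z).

Take the total order 1 < 2 < 3 < 4 < 5 < 6 < 7 on the vertex set. Then K (dimension 2) consists of the simplices:

  0-simplices (7): [1], [2], [3], [4], [5], [6], [7]
  1-simplices (18): [1,2], [1,3], [1,4], [1,5], [1,6], [2,4], [2,6], [2,7], [3,4], [3,5], [3,6], [3,7], [4,5], [4,6], [4,7], [5,6], [5,7], [6,7]
  2-simplices (12): [1,2,4], [1,2,6], [1,3,4], [1,3,5], [1,5,6], [2,4,7], [2,6,7], [3,4,6], [3,5,7], [3,6,7], [4,5,6], [4,5,7]

Hence C_0 ≅ Z^7, C_1 ≅ Z^18, C_2 ≅ Z^12.

Boundary ∂_1: C_1 → C_0 sends each edge [p,q] (with p < q) to q − p.
As a 7×18 matrix over Z this has rank 6, with invariant factors (1,1,1,1,1,1).

∂_2: C_2 → C_1 acts by ∂[p,q,r] = [q,r] − [p,r] + [p,q]. For instance
  ∂[2,6,7] = [6,7] − [2,7] + [2,6],
  ∂[2,4,7] = [4,7] − [2,7] + [2,4].
The 18×12 boundary matrix has rank 12 and Smith normal form diag(1,1,1,1,1,1,1,1,1,1,1,2).

Computing H_k = (kernel of ∂_k) / (image of ∂_{k+1}):

  H_0: rank C_0 − rank ∂_1 = 7 − 6 = 1, and the invariant factors of ∂_1 are all 1, so H_0 ≅ Z.
  H_1: rank ker ∂_1 − rank ∂_2 = (18 − 6) − 12 = 0, and ∂_2 has invariant factor 2 > 1, so H_1 ≅ Z/2.
  H_2: rank ker ∂_2 − rank ∂_3 = (12 − 12) − 0 = 0, and there is no ∂_3, so H_2 ≅ 0.

(K is a triangulation of the real projective plane RP^2.)

H_0 = Z,  H_1 = Z/2,  H_2 = 0.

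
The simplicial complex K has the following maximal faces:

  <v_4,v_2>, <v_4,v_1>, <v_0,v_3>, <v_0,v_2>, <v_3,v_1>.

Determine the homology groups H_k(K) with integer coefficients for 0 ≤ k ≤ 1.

Fix the vertex order v_0 < v_1 < v_2 < v_3 < v_4 and write every simplex with vertices in increasing order. Then dim K = 1 and the simplices of K are:

  0-simplices (5): [v_0], [v_1], [v_2], [v_3], [v_4]
  1-simplices (5): [v_0,v_2], [v_0,v_3], [v_1,v_3], [v_1,v_4], [v_2,v_4]

Hence C_0 ≅ Z^5, C_1 ≅ Z^5.

Boundary ∂_1: C_1 → C_0 sends each edge [p,q] (with p < q) to q − p. For instance
  ∂[v_0,v_2] = [v_2] − [v_0].
As a 5×5 matrix over Z this has rank 4, with invariant factors (1,1,1,1).

Reading off H_k = ker ∂_k / im ∂_{k+1}:

  H_0: rank C_0 − rank ∂_1 = 5 − 4 = 1, and the invariant factors of ∂_1 are all 1, so H_0 = Z.
  H_1: rank ker ∂_1 − rank ∂_2 = (5 − 4) − 0 = 1, and there is no ∂_2, so H_1 = Z.

H_0 = Z,  H_1 = Z.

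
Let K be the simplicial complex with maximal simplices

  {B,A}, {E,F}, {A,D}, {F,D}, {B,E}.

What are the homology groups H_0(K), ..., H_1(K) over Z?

H_0 = Z,  H_1 = Z.

Take the total order A < B < D < E < F on the vertex set. Then K (dimension 1) consists of the simplices:

  0-simplices (5): A, B, D, E, F
  1-simplices (5): AB, AD, BE, DF, EF

Hence C_0 ≅ Z^5, C_1 ≅ Z^5.

Boundary ∂_1: C_1 → C_0 is given by ∂[p,q] = [q] − [p]. For instance
  ∂EF = F − E.
The resulting 5×5 matrix has rank 4, and its Smith normal form has invariant factors (1,1,1,1).

Now H_k = ker ∂_k / im ∂_{k+1}, so:

  H_0: rank C_0 − rank ∂_1 = 5 − 4 = 1, and the invariant factors of ∂_1 are all 1, so H_0 = Z.
  H_1: rank ker ∂_1 − rank ∂_2 = (5 − 4) − 0 = 1, and there is no ∂_2, so H_1 = Z.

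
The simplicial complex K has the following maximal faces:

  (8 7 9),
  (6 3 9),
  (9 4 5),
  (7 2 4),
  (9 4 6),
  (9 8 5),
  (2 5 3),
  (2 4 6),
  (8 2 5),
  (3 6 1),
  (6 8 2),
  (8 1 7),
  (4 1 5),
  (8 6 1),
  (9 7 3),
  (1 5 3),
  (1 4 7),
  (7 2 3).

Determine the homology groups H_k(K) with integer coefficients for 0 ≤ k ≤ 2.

H_0 ≅ Z,  H_1 ≅ Z^2,  H_2 ≅ Z.

We work with the vertex ordering 1 < 2 < 3 < 4 < 5 < 6 < 7 < 8 < 9. The simplices of K, each written with vertices in increasing order, are:

  0-simplices (9): [1], [2], [3], [4], [5], [6], [7], [8], [9]
  1-simplices (27): (27 of them)
  2-simplices (18): [1,3,5], [1,3,6], [1,4,5], [1,4,7], [1,6,8], [1,7,8], [2,3,5], [2,3,7], [2,4,6], [2,4,7], [2,5,8], [2,6,8], [3,6,9], [3,7,9], [4,5,9], [4,6,9], [5,8,9], [7,8,9]

so the chain groups are C_0 ≅ Z^9, C_1 ≅ Z^27, C_2 ≅ Z^18.

The boundary map ∂_1: C_1 → C_0 maps an edge to its endpoints' difference, ∂[p,q] = q − p.
This gives a 9×27 integer matrix of rank 8; reducing to Smith normal form yields diagonal entries (1,1,1,1,1,1,1,1).

Boundary ∂_2: C_2 → C_1 sends each 2-simplex [p,q,r] to [q,r] − [p,r] + [p,q]. For instance
  ∂[1,4,7] = [4,7] − [1,7] + [1,4],
  ∂[2,4,7] = [4,7] − [2,7] + [2,4].
As a 27×18 matrix over Z this has rank 17, with invariant factors (1,1,1,1,1,1,1,1,1,1,1,1,1,1,1,1,1).

Reading off H_k = ker ∂_k / im ∂_{k+1}:

  H_0: rank C_0 − rank ∂_1 = 9 − 8 = 1, and the invariant factors of ∂_1 are all 1, so H_0 ≅ Z.
  H_1: rank ker ∂_1 − rank ∂_2 = (27 − 8) − 17 = 2, and the invariant factors of ∂_2 are all 1, so H_1 ≅ Z^2.
  H_2: rank ker ∂_2 − rank ∂_3 = (18 − 17) − 0 = 1, and there is no ∂_3, so H_2 ≅ Z.

As a check, the Euler characteristic is 9 − 27 + 18 = 0, which agrees with 1 − 2 + 1 = 0.
(K is a triangulation of the torus T^2.)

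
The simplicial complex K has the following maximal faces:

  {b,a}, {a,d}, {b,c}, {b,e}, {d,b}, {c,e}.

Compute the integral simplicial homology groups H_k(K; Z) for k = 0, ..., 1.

Take the total order a < b < c < d < e on the vertex set. Then K (dimension 1) consists of the simplices:

  0-simplices (5): a, b, c, d, e
  1-simplices (6): ab, ad, bc, bd, be, ce

giving chain groups C_0 ≅ Z^5, C_1 ≅ Z^6.

The boundary map ∂_1: C_1 → C_0 is given by ∂[p,q] = [q] − [p]. For instance
  ∂ce = e − c.
The resulting 5×6 matrix has rank 4, and its Smith normal form has invariant factors (1,1,1,1).

Computing H_k = (kernel of ∂_k) / (image of ∂_{k+1}):

  H_0: rank C_0 − rank ∂_1 = 5 − 4 = 1, and the invariant factors of ∂_1 are all 1, so H_0 ≅ Z.
  H_1: rank ker ∂_1 − rank ∂_2 = (6 − 4) − 0 = 2, and there is no ∂_2, so H_1 ≅ Z^2.

As a check, the Euler characteristic is 5 − 6 = -1, which agrees with 1 − 2 = -1.

H_0 = Z,  H_1 = Z^2.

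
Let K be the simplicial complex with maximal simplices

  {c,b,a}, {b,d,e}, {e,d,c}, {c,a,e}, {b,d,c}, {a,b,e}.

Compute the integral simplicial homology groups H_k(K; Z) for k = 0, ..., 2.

We work with the vertex ordering a < b < c < d < e. The simplices of K, each written with vertices in increasing order, are:

  0-simplices (5): a, b, c, d, e
  1-simplices (9): ab, ac, ae, bc, bd, be, cd, ce, de
  2-simplices (6): abc, abe, ace, bcd, bde, cde

Hence C_0 ≅ Z^5, C_1 ≅ Z^9, C_2 ≅ Z^6.

∂_1: C_1 → C_0 sends each edge [p,q] (with p < q) to q − p.
This gives a 5×9 integer matrix of rank 4; reducing to Smith normal form yields diagonal entries (1,1,1,1).

∂_2: C_2 → C_1 maps a triangle to the signed sum of its edges. For instance
  ∂bcd = cd − bd + bc,
  ∂ace = ce − ae + ac.
As a 9×6 matrix over Z this has rank 5, with invariant factors (1,1,1,1,1).

From H_k ≅ ker(∂_k) / im(∂_{k+1}) we obtain:

  H_0: rank C_0 − rank ∂_1 = 5 − 4 = 1, and the invariant factors of ∂_1 are all 1, so H_0 = Z.
  H_1: rank ker ∂_1 − rank ∂_2 = (9 − 4) − 5 = 0, and the invariant factors of ∂_2 are all 1, so H_1 = 0.
  H_2: rank ker ∂_2 − rank ∂_3 = (6 − 5) − 0 = 1, and there is no ∂_3, so H_2 = Z.

(K is a triangulation of the 2-sphere S^2.)

H_0 ≅ Z,  H_1 = 0,  H_2 ≅ Z.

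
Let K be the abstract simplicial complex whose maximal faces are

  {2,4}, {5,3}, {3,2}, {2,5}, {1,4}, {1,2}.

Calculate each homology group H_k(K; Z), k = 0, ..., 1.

Take the total order 1 < 2 < 3 < 4 < 5 on the vertex set. Then K (dimension 1) consists of the simplices:

  0-simplices (5): [1], [2], [3], [4], [5]
  1-simplices (6): [1,2], [1,4], [2,3], [2,4], [2,5], [3,5]

Hence C_0 ≅ Z^5, C_1 ≅ Z^6.

Boundary ∂_1: C_1 → C_0 sends each edge [p,q] (with p < q) to q − p. For instance
  ∂[2,4] = [4] − [2].
As a 5×6 matrix over Z this has rank 4, with invariant factors (1,1,1,1).

From H_k ≅ ker(∂_k) / im(∂_{k+1}) we obtain:

  H_0: rank C_0 − rank ∂_1 = 5 − 4 = 1, and the invariant factors of ∂_1 are all 1, so H_0 ≅ Z.
  H_1: rank ker ∂_1 − rank ∂_2 = (6 − 4) − 0 = 2, and there is no ∂_2, so H_1 ≅ Z^2.

As a check, the Euler characteristic is 5 − 6 = -1, which agrees with 1 − 2 = -1.

H_0 = Z,  H_1 = Z^2.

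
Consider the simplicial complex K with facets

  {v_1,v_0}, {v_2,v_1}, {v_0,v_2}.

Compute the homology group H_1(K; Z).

Take the total order v_0 < v_1 < v_2 on the vertex set. Then K (dimension 1) consists of the simplices:

  0-simplices (3): [v_0], [v_1], [v_2]
  1-simplices (3): [v_0,v_1], [v_0,v_2], [v_1,v_2]

giving chain groups C_0 ≅ Z^3, C_1 ≅ Z^3.

Boundary ∂_1: C_1 → C_0 sends each edge [p,q] (with p < q) to q − p.
The 3×3 boundary matrix has rank 2 and Smith normal form diag(1,1).

From H_k ≅ ker(∂_k) / im(∂_{k+1}) we obtain:

  H_1: rank ker ∂_1 − rank ∂_2 = (3 − 2) − 0 = 1, and there is no ∂_2, so H_1 = Z.

H_1 ≅ Z.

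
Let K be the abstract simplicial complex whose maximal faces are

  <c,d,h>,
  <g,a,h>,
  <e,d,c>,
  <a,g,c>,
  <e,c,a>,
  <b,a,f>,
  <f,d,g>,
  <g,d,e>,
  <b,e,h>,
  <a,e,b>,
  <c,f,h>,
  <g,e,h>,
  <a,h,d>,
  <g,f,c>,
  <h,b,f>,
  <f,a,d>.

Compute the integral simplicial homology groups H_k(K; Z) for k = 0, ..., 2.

H_0 = Z,  H_1 = Z^2,  H_2 = Z.

K has 8 vertices, 24 edges, 16 triangles.
rank ∂_0 = 0, rank ∂_1 = 7 ⇒ b_0 = 8 − 0 − 7 = 1; all invariant factors of ∂_1 are 1 so no torsion. So H_0 = Z.
rank ∂_1 = 7, rank ∂_2 = 15 ⇒ b_1 = 24 − 7 − 15 = 2; all invariant factors of ∂_2 are 1 so no torsion. So H_1 = Z^2.
rank ∂_2 = 15, rank ∂_3 = 0 ⇒ b_2 = 16 − 15 − 0 = 1. So H_2 = Z.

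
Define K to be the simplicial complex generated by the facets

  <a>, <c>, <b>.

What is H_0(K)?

Order the vertices as a < b < c. Listing each simplex with vertices in this order, K has dimension 0 with simplices:

  0-simplices (3): a, b, c

Hence C_0 ≅ Z^3.

Computing H_k = (kernel of ∂_k) / (image of ∂_{k+1}):

  H_0: rank C_0 − rank ∂_1 = 3 − 0 = 3, and there is no ∂_1, so H_0 = Z^3.

H_0 ≅ Z^3.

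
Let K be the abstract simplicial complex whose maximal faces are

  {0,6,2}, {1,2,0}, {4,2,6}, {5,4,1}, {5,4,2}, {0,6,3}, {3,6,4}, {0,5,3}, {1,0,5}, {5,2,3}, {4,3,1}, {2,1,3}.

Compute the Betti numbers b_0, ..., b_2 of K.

Order the vertices as 0 < 1 < 2 < 3 < 4 < 5 < 6. Listing each simplex with vertices in this order, K has dimension 2 with simplices:

  0-simplices (7): [0], [1], [2], [3], [4], [5], [6]
  1-simplices (18): [0,1], [0,2], [0,3], [0,5], [0,6], [1,2], [1,3], [1,4], [1,5], [2,3], [2,4], [2,5], [2,6], [3,4], [3,5], [3,6], [4,5], [4,6]
  2-simplices (12): [0,1,2], [0,1,5], [0,2,6], [0,3,5], [0,3,6], [1,2,3], [1,3,4], [1,4,5], [2,3,5], [2,4,5], [2,4,6], [3,4,6]

Hence C_0 ≅ Z^7, C_1 ≅ Z^18, C_2 ≅ Z^12.

The boundary map ∂_1: C_1 → C_0 sends each edge [p,q] (with p < q) to q − p. For instance
  ∂[4,5] = [5] − [4].
The resulting 7×18 matrix has rank 6, and its Smith normal form has invariant factors (1,1,1,1,1,1).

∂_2: C_2 → C_1 acts by ∂[p,q,r] = [q,r] − [p,r] + [p,q]. For instance
  ∂[2,4,6] = [4,6] − [2,6] + [2,4],
  ∂[1,2,3] = [2,3] − [1,3] + [1,2].
This gives a 18×12 integer matrix of rank 12; reducing to Smith normal form yields diagonal entries (1,1,1,1,1,1,1,1,1,1,1,2).

Reading off H_k = ker ∂_k / im ∂_{k+1}:

  H_0: rank C_0 − rank ∂_1 = 7 − 6 = 1, and the invariant factors of ∂_1 are all 1, so H_0 ≅ Z.
  H_1: rank ker ∂_1 − rank ∂_2 = (18 − 6) − 12 = 0, and ∂_2 has invariant factor 2 > 1, so H_1 ≅ Z/2Z.
  H_2: rank ker ∂_2 − rank ∂_3 = (12 − 12) − 0 = 0, and there is no ∂_3, so H_2 ≅ 0.

Hence the Betti numbers are b_0 = 1, b_1 = 0, b_2 = 0.

b_0 = 1, b_1 = 0, b_2 = 0.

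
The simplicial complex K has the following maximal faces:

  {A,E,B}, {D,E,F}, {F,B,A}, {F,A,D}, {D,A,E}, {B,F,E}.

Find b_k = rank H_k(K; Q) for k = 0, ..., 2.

Fix the vertex order A < B < D < E < F and write every simplex with vertices in increasing order. Then dim K = 2 and the simplices of K are:

  0-simplices (5): A, B, D, E, F
  1-simplices (9): AB, AD, AE, AF, BE, BF, DE, DF, EF
  2-simplices (6): ABE, ABF, ADE, ADF, BEF, DEF

Hence C_0 ≅ Z^5, C_1 ≅ Z^9, C_2 ≅ Z^6.

Boundary ∂_1: C_1 → C_0 is given by ∂[p,q] = [q] − [p]. For instance
  ∂AE = E − A.
The 5×9 boundary matrix has rank 4 and Smith normal form diag(1,1,1,1).

Boundary ∂_2: C_2 → C_1 maps a triangle to the signed sum of its edges. For instance
  ∂ADF = DF − AF + AD,
  ∂ADE = DE − AE + AD.
This gives a 9×6 integer matrix of rank 5; reducing to Smith normal form yields diagonal entries (1,1,1,1,1).

Reading off H_k = ker ∂_k / im ∂_{k+1}:

  H_0: rank C_0 − rank ∂_1 = 5 − 4 = 1, and the invariant factors of ∂_1 are all 1, so H_0 ≅ Z.
  H_1: rank ker ∂_1 − rank ∂_2 = (9 − 4) − 5 = 0, and the invariant factors of ∂_2 are all 1, so H_1 ≅ 0.
  H_2: rank ker ∂_2 − rank ∂_3 = (6 − 5) − 0 = 1, and there is no ∂_3, so H_2 ≅ Z.

(K is a triangulation of the 2-sphere S^2.)

Hence the Betti numbers are b_0 = 1, b_1 = 0, b_2 = 1.

b_0 = 1, b_1 = 0, b_2 = 1.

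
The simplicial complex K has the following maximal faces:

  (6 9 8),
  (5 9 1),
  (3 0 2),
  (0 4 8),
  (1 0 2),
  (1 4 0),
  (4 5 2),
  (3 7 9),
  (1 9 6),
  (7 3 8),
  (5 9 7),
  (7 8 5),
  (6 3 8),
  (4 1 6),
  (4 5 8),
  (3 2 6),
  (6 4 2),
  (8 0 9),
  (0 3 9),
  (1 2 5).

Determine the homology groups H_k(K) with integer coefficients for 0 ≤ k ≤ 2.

Order the vertices as 0 < 1 < 2 < 3 < 4 < 5 < 6 < 7 < 8 < 9. Listing each simplex with vertices in this order, K has dimension 2 with simplices:

  0-simplices (10): [0], [1], [2], [3], [4], [5], [6], [7], [8], [9]
  1-simplices (30): (30 of them)
  2-simplices (20): (20 of them)

Hence C_0 ≅ Z^10, C_1 ≅ Z^30, C_2 ≅ Z^20.

Boundary ∂_1: C_1 → C_0 sends each edge [p,q] (with p < q) to q − p. For instance
  ∂[2,3] = [3] − [2].
The resulting 10×30 matrix has rank 9, and its Smith normal form has invariant factors (1,1,1,1,1,1,1,1,1).

The boundary map ∂_2: C_2 → C_1 maps a triangle to the signed sum of its edges. For instance
  ∂[0,1,4] = [1,4] − [0,4] + [0,1],
  ∂[0,4,8] = [4,8] − [0,8] + [0,4].
This gives a 30×20 integer matrix of rank 20; reducing to Smith normal form yields diagonal entries (1,1,1,1,1,1,1,1,1,1,1,1,1,1,1,1,1,1,1,2).

From H_k ≅ ker(∂_k) / im(∂_{k+1}) we obtain:

  H_0: rank C_0 − rank ∂_1 = 10 − 9 = 1, and the invariant factors of ∂_1 are all 1, so H_0 = Z.
  H_1: rank ker ∂_1 − rank ∂_2 = (30 − 9) − 20 = 1, and ∂_2 has invariant factor 2 > 1, so H_1 = Z × Z/2.
  H_2: rank ker ∂_2 − rank ∂_3 = (20 − 20) − 0 = 0, and there is no ∂_3, so H_2 = 0.

As a check, the Euler characteristic is 10 − 30 + 20 = 0, which agrees with 1 − 1 + 0 = 0.

H_0 ≅ Z,  H_1 ≅ Z × Z/2,  H_2 = 0.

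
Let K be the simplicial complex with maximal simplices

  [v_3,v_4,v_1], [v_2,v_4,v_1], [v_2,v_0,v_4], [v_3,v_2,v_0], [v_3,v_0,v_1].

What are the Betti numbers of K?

We work with the vertex ordering v_0 < v_1 < v_2 < v_3 < v_4. The simplices of K, each written with vertices in increasing order, are:

  0-simplices (5): [v_0], [v_1], [v_2], [v_3], [v_4]
  1-simplices (10): [v_0,v_1], [v_0,v_2], [v_0,v_3], [v_0,v_4], [v_1,v_2], [v_1,v_3], [v_1,v_4], [v_2,v_3], [v_2,v_4], [v_3,v_4]
  2-simplices (5): [v_0,v_1,v_3], [v_0,v_2,v_3], [v_0,v_2,v_4], [v_1,v_2,v_4], [v_1,v_3,v_4]

so the chain groups are C_0 ≅ Z^5, C_1 ≅ Z^10, C_2 ≅ Z^5.

The boundary map ∂_1: C_1 → C_0 is given by ∂[p,q] = [q] − [p].
The resulting 5×10 matrix has rank 4, and its Smith normal form has invariant factors (1,1,1,1).

Boundary ∂_2: C_2 → C_1 acts by ∂[p,q,r] = [q,r] − [p,r] + [p,q]. For instance
  ∂[v_1,v_3,v_4] = [v_3,v_4] − [v_1,v_4] + [v_1,v_3],
  ∂[v_0,v_2,v_3] = [v_2,v_3] − [v_0,v_3] + [v_0,v_2].
This gives a 10×5 integer matrix of rank 5; reducing to Smith normal form yields diagonal entries (1,1,1,1,1).

From H_k ≅ ker(∂_k) / im(∂_{k+1}) we obtain:

  H_0: rank C_0 − rank ∂_1 = 5 − 4 = 1, and the invariant factors of ∂_1 are all 1, so H_0 ≅ Z.
  H_1: rank ker ∂_1 − rank ∂_2 = (10 − 4) − 5 = 1, and the invariant factors of ∂_2 are all 1, so H_1 ≅ Z.
  H_2: rank ker ∂_2 − rank ∂_3 = (5 − 5) − 0 = 0, and there is no ∂_3, so H_2 ≅ 0.

Hence the Betti numbers are b_0 = 1, b_1 = 1, b_2 = 0.

b_0 = 1, b_1 = 1, b_2 = 0.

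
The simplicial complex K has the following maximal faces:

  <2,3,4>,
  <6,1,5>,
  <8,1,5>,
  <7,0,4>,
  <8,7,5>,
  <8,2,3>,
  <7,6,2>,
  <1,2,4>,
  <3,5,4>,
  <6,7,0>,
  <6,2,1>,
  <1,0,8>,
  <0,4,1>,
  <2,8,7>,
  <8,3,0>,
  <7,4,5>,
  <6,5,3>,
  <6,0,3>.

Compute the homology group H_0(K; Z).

We work with the vertex ordering 0 < 1 < 2 < 3 < 4 < 5 < 6 < 7 < 8. The simplices of K, each written with vertices in increasing order, are:

  0-simplices (9): [0], [1], [2], [3], [4], [5], [6], [7], [8]
  1-simplices (27): (27 of them)
  2-simplices (18): [0,1,4], [0,1,8], [0,3,6], [0,3,8], [0,4,7], [0,6,7], [1,2,4], [1,2,6], [1,5,6], [1,5,8], [2,3,4], [2,3,8], [2,6,7], [2,7,8], [3,4,5], [3,5,6], [4,5,7], [5,7,8]

giving chain groups C_0 ≅ Z^9, C_1 ≅ Z^27, C_2 ≅ Z^18.

Boundary ∂_1: C_1 → C_0 sends each edge [p,q] (with p < q) to q − p.
This gives a 9×27 integer matrix of rank 8; reducing to Smith normal form yields diagonal entries (1,1,1,1,1,1,1,1).

Boundary ∂_2: C_2 → C_1 acts by ∂[p,q,r] = [q,r] − [p,r] + [p,q]. For instance
  ∂[2,6,7] = [6,7] − [2,7] + [2,6],
  ∂[1,2,4] = [2,4] − [1,4] + [1,2].
This gives a 27×18 integer matrix of rank 17; reducing to Smith normal form yields diagonal entries (1,1,1,1,1,1,1,1,1,1,1,1,1,1,1,1,1).

From H_k ≅ ker(∂_k) / im(∂_{k+1}) we obtain:

  H_0: rank C_0 − rank ∂_1 = 9 − 8 = 1, and the invariant factors of ∂_1 are all 1, so H_0 ≅ Z.

H_0 = Z.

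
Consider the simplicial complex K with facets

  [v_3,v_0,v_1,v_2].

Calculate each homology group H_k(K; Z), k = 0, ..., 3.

K has 4 vertices, 6 edges, 4 triangles, 1 3-simplex.
rank ∂_0 = 0, rank ∂_1 = 3 ⇒ b_0 = 4 − 0 − 3 = 1; all invariant factors of ∂_1 are 1 so no torsion. So H_0 ≅ Z.
rank ∂_1 = 3, rank ∂_2 = 3 ⇒ b_1 = 6 − 3 − 3 = 0; all invariant factors of ∂_2 are 1 so no torsion. So H_1 ≅ 0.
rank ∂_2 = 3, rank ∂_3 = 1 ⇒ b_2 = 4 − 3 − 1 = 0; all invariant factors of ∂_3 are 1 so no torsion. So H_2 ≅ 0.
rank ∂_3 = 1, rank ∂_4 = 0 ⇒ b_3 = 1 − 1 − 0 = 0. So H_3 ≅ 0.

H_0 = Z,  H_1 = 0,  H_2 = 0,  H_3 = 0.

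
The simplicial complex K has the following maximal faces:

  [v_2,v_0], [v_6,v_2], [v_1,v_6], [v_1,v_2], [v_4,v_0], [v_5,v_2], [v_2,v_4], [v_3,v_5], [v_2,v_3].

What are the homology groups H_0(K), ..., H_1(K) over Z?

H_0 ≅ Z,  H_1 ≅ Z^3.

K has 7 vertices, 9 edges.
rank ∂_0 = 0, rank ∂_1 = 6 ⇒ b_0 = 7 − 0 − 6 = 1; all invariant factors of ∂_1 are 1 so no torsion. So H_0 ≅ Z.
rank ∂_1 = 6, rank ∂_2 = 0 ⇒ b_1 = 9 − 6 − 0 = 3. So H_1 ≅ Z^3.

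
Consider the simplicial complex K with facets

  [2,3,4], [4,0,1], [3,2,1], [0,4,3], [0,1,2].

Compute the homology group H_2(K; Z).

K has 5 vertices, 10 edges, 5 triangles.
rank ∂_2 = 5, rank ∂_3 = 0 ⇒ b_2 = 5 − 5 − 0 = 0. So H_2 = 0.

H_2 ≅ 0.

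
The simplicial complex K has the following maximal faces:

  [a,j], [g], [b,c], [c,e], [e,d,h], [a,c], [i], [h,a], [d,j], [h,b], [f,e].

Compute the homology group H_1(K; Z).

We work with the vertex ordering a < b < c < d < e < f < g < h < i < j. The simplices of K, each written with vertices in increasing order, are:

  0-simplices (10): a, b, c, d, e, f, g, h, i, j
  1-simplices (11): ac, ah, aj, bc, bh, ce, de, dh, dj, ef, eh
  2-simplices (1): deh

so the chain groups are C_0 ≅ Z^10, C_1 ≅ Z^11, C_2 ≅ Z^1.

The boundary map ∂_1: C_1 → C_0 maps an edge to its endpoints' difference, ∂[p,q] = q − p.
As a 10×11 matrix over Z this has rank 7, with invariant factors (1,1,1,1,1,1,1).

Boundary ∂_2: C_2 → C_1 acts by ∂[p,q,r] = [q,r] − [p,r] + [p,q]. For instance
  ∂deh = eh − dh + de.
The 11×1 boundary matrix has rank 1 and Smith normal form diag(1).

Computing H_k = (kernel of ∂_k) / (image of ∂_{k+1}):

  H_1: rank ker ∂_1 − rank ∂_2 = (11 − 7) − 1 = 3, and the invariant factors of ∂_2 are all 1, so H_1 = Z^3.

H_1 = Z^3.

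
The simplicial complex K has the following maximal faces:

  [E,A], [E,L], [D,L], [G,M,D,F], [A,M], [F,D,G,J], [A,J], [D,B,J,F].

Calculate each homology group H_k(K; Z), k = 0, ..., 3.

We work with the vertex ordering A < B < D < E < F < G < J < L < M. The simplices of K, each written with vertices in increasing order, are:

  0-simplices (9): A, B, D, E, F, G, J, L, M
  1-simplices (17): AE, AJ, AM, BD, BF, BJ, DF, DG, DJ, DL, DM, EL, FG, FJ, FM, GJ, GM
  2-simplices (10): BDF, BDJ, BFJ, DFG, DFJ, DFM, DGJ, DGM, FGJ, FGM
  3-simplices (3): BDFJ, DFGJ, DFGM

so the chain groups are C_0 ≅ Z^9, C_1 ≅ Z^17, C_2 ≅ Z^10, C_3 ≅ Z^3.

Boundary ∂_1: C_1 → C_0 maps an edge to its endpoints' difference, ∂[p,q] = q − p.
This gives a 9×17 integer matrix of rank 8; reducing to Smith normal form yields diagonal entries (1,1,1,1,1,1,1,1).

∂_2: C_2 → C_1 sends each 2-simplex [p,q,r] to [q,r] − [p,r] + [p,q]. For instance
  ∂DFM = FM − DM + DF,
  ∂FGM = GM − FM + FG.
This gives a 17×10 integer matrix of rank 7; reducing to Smith normal form yields diagonal entries (1,1,1,1,1,1,1).

The boundary map ∂_3: C_3 → C_2 sends each 3-simplex σ to the alternating sum Σ_i (−1)^i (σ with its i-th vertex removed). For instance
  ∂DFGJ = FGJ − DGJ + DFJ − DFG,
  ∂DFGM = FGM − DGM + DFM − DFG.
As a 10×3 matrix over Z this has rank 3, with invariant factors (1,1,1).

Computing H_k = (kernel of ∂_k) / (image of ∂_{k+1}):

  H_0: rank C_0 − rank ∂_1 = 9 − 8 = 1, and the invariant factors of ∂_1 are all 1, so H_0 = Z.
  H_1: rank ker ∂_1 − rank ∂_2 = (17 − 8) − 7 = 2, and the invariant factors of ∂_2 are all 1, so H_1 = Z^2.
  H_2: rank ker ∂_2 − rank ∂_3 = (10 − 7) − 3 = 0, and the invariant factors of ∂_3 are all 1, so H_2 = 0.
  H_3: rank ker ∂_3 − rank ∂_4 = (3 − 3) − 0 = 0, and there is no ∂_4, so H_3 = 0.

H_0 ≅ Z,  H_1 ≅ Z^2,  H_2 = 0,  H_3 = 0.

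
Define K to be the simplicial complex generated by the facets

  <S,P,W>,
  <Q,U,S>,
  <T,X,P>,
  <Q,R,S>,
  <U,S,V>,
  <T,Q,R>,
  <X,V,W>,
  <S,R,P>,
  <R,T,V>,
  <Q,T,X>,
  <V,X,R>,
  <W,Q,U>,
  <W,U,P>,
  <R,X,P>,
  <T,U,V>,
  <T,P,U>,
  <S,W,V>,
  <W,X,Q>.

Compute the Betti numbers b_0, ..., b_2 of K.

b_0 = 1, b_1 = 1, b_2 = 0.

Order the vertices as P < Q < R < S < T < U < V < W < X. Listing each simplex with vertices in this order, K has dimension 2 with simplices:

  0-simplices (9): P, Q, R, S, T, U, V, W, X
  1-simplices (27): PR, PS, PT, PU, PW, PX, QR, QS, QT, QU, QW, QX, RS, RT, RV, RX, SU, SV, SW, TU, TV, TX, UV, UW, VW, VX, WX
  2-simplices (18): PRS, PRX, PSW, PTU, PTX, PUW, QRS, QRT, QSU, QTX, QUW, QWX, RTV, RVX, SUV, SVW, TUV, VWX

Hence C_0 ≅ Z^9, C_1 ≅ Z^27, C_2 ≅ Z^18.

The boundary map ∂_1: C_1 → C_0 sends each edge [p,q] (with p < q) to q − p.
The resulting 9×27 matrix has rank 8, and its Smith normal form has invariant factors (1,1,1,1,1,1,1,1).

The boundary map ∂_2: C_2 → C_1 maps a triangle to the signed sum of its edges. For instance
  ∂QRT = RT − QT + QR,
  ∂QUW = UW − QW + QU.
This gives a 27×18 integer matrix of rank 18; reducing to Smith normal form yields diagonal entries (1,1,1,1,1,1,1,1,1,1,1,1,1,1,1,1,1,2).

From H_k ≅ ker(∂_k) / im(∂_{k+1}) we obtain:

  H_0: rank C_0 − rank ∂_1 = 9 − 8 = 1, and the invariant factors of ∂_1 are all 1, so H_0 ≅ Z.
  H_1: rank ker ∂_1 − rank ∂_2 = (27 − 8) − 18 = 1, and ∂_2 has invariant factor 2 > 1, so H_1 ≅ Z ⊕ Z/2.
  H_2: rank ker ∂_2 − rank ∂_3 = (18 − 18) − 0 = 0, and there is no ∂_3, so H_2 ≅ 0.

Hence the Betti numbers are b_0 = 1, b_1 = 1, b_2 = 0.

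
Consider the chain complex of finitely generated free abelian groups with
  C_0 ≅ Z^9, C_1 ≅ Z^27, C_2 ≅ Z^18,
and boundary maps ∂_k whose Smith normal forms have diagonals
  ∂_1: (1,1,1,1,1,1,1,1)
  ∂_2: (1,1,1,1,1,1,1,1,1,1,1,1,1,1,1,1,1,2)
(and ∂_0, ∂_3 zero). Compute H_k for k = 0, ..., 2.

H_0: b_0 = 9 − 0 − 8 = 1; torsion from ∂_1 factors > 1: none. So H_0 ≅ Z.
H_1: b_1 = 27 − 8 − 18 = 1; torsion from ∂_2 factors > 1: [2]. So H_1 ≅ Z × Z/2.
H_2: b_2 = 18 − 18 − 0 = 0; torsion from ∂_3 factors > 1: none. So H_2 ≅ 0.

H_0 ≅ Z,  H_1 ≅ Z × Z/2,  H_2 = 0.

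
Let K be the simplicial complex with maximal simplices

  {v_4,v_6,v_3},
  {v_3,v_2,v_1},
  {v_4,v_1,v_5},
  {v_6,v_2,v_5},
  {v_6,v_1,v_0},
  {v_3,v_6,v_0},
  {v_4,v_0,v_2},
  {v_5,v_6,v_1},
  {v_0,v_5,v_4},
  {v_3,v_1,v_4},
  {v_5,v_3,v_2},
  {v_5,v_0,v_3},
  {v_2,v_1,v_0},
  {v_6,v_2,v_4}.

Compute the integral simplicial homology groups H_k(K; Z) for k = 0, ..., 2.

Fix the vertex order v_0 < v_1 < v_2 < v_3 < v_4 < v_5 < v_6 and write every simplex with vertices in increasing order. Then dim K = 2 and the simplices of K are:

  0-simplices (7): [v_0], [v_1], [v_2], [v_3], [v_4], [v_5], [v_6]
  1-simplices (21): (21 of them)
  2-simplices (14): (14 of them)

so the chain groups are C_0 ≅ Z^7, C_1 ≅ Z^21, C_2 ≅ Z^14.

∂_1: C_1 → C_0 maps an edge to its endpoints' difference, ∂[p,q] = q − p. For instance
  ∂[v_1,v_6] = [v_6] − [v_1].
This gives a 7×21 integer matrix of rank 6; reducing to Smith normal form yields diagonal entries (1,1,1,1,1,1).

Boundary ∂_2: C_2 → C_1 maps a triangle to the signed sum of its edges. For instance
  ∂[v_0,v_1,v_2] = [v_1,v_2] − [v_0,v_2] + [v_0,v_1],
  ∂[v_0,v_2,v_4] = [v_2,v_4] − [v_0,v_4] + [v_0,v_2].
As a 21×14 matrix over Z this has rank 13, with invariant factors (1,1,1,1,1,1,1,1,1,1,1,1,1).

Now H_k = ker ∂_k / im ∂_{k+1}, so:

  H_0: rank C_0 − rank ∂_1 = 7 − 6 = 1, and the invariant factors of ∂_1 are all 1, so H_0 ≅ Z.
  H_1: rank ker ∂_1 − rank ∂_2 = (21 − 6) − 13 = 2, and the invariant factors of ∂_2 are all 1, so H_1 ≅ Z^2.
  H_2: rank ker ∂_2 − rank ∂_3 = (14 − 13) − 0 = 1, and there is no ∂_3, so H_2 ≅ Z.

H_0 = Z,  H_1 = Z^2,  H_2 = Z.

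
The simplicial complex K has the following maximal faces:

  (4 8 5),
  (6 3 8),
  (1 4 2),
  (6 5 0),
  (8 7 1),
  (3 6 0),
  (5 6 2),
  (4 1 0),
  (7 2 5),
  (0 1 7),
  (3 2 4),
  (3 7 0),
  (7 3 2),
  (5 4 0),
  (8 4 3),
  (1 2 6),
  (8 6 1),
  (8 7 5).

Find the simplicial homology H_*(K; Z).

Take the total order 0 < 1 < 2 < 3 < 4 < 5 < 6 < 7 < 8 on the vertex set. Then K (dimension 2) consists of the simplices:

  0-simplices (9): [0], [1], [2], [3], [4], [5], [6], [7], [8]
  1-simplices (27): (27 of them)
  2-simplices (18): [0,1,4], [0,1,7], [0,3,6], [0,3,7], [0,4,5], [0,5,6], [1,2,4], [1,2,6], [1,6,8], [1,7,8], [2,3,4], [2,3,7], [2,5,6], [2,5,7], [3,4,8], [3,6,8], [4,5,8], [5,7,8]

so the chain groups are C_0 ≅ Z^9, C_1 ≅ Z^27, C_2 ≅ Z^18.

Boundary ∂_1: C_1 → C_0 is given by ∂[p,q] = [q] − [p].
This gives a 9×27 integer matrix of rank 8; reducing to Smith normal form yields diagonal entries (1,1,1,1,1,1,1,1).

∂_2: C_2 → C_1 acts by ∂[p,q,r] = [q,r] − [p,r] + [p,q]. For instance
  ∂[1,2,4] = [2,4] − [1,4] + [1,2],
  ∂[1,6,8] = [6,8] − [1,8] + [1,6].
This gives a 27×18 integer matrix of rank 17; reducing to Smith normal form yields diagonal entries (1,1,1,1,1,1,1,1,1,1,1,1,1,1,1,1,1).

From H_k ≅ ker(∂_k) / im(∂_{k+1}) we obtain:

  H_0: rank C_0 − rank ∂_1 = 9 − 8 = 1, and the invariant factors of ∂_1 are all 1, so H_0 = Z.
  H_1: rank ker ∂_1 − rank ∂_2 = (27 − 8) − 17 = 2, and the invariant factors of ∂_2 are all 1, so H_1 = Z^2.
  H_2: rank ker ∂_2 − rank ∂_3 = (18 − 17) − 0 = 1, and there is no ∂_3, so H_2 = Z.

H_0 = Z,  H_1 = Z^2,  H_2 = Z.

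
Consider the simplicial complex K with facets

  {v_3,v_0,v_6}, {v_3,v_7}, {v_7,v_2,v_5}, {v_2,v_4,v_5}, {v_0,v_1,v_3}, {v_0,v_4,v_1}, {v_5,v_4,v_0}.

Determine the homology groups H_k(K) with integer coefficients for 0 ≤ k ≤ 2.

K has 8 vertices, 14 edges, 6 triangles.
rank ∂_0 = 0, rank ∂_1 = 7 ⇒ b_0 = 8 − 0 − 7 = 1; all invariant factors of ∂_1 are 1 so no torsion. So H_0 ≅ Z.
rank ∂_1 = 7, rank ∂_2 = 6 ⇒ b_1 = 14 − 7 − 6 = 1; all invariant factors of ∂_2 are 1 so no torsion. So H_1 ≅ Z.
rank ∂_2 = 6, rank ∂_3 = 0 ⇒ b_2 = 6 − 6 − 0 = 0. So H_2 ≅ 0.

H_0 = Z,  H_1 = Z,  H_2 = 0.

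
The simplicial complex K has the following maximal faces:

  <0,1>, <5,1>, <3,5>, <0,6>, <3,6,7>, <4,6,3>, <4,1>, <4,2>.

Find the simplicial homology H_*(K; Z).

K has 8 vertices, 11 edges, 2 triangles.
rank ∂_0 = 0, rank ∂_1 = 7 ⇒ b_0 = 8 − 0 − 7 = 1; all invariant factors of ∂_1 are 1 so no torsion. So H_0 ≅ Z.
rank ∂_1 = 7, rank ∂_2 = 2 ⇒ b_1 = 11 − 7 − 2 = 2; all invariant factors of ∂_2 are 1 so no torsion. So H_1 ≅ Z^2.
rank ∂_2 = 2, rank ∂_3 = 0 ⇒ b_2 = 2 − 2 − 0 = 0. So H_2 ≅ 0.

H_0 = Z,  H_1 = Z^2,  H_2 = 0.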